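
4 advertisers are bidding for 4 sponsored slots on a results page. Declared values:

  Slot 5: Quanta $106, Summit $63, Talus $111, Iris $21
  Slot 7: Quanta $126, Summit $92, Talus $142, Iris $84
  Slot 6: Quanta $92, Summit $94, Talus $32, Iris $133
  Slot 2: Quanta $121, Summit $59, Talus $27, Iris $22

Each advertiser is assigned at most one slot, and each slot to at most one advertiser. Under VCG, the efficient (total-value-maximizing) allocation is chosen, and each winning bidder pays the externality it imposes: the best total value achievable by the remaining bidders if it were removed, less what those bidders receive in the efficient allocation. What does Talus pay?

Talus pays $29.

Efficient allocation: Quanta→Slot 2 ($121), Summit→Slot 5 ($63), Talus→Slot 7 ($142), Iris→Slot 6 ($133); total welfare W = $459.
Talus receives Slot 7 at value $142, so the others get W − 142 = $317.
Without Talus: best allocation of the remaining 3 bidders over all 4 slots is Quanta→Slot 2 ($121), Summit→Slot 7 ($92), Iris→Slot 6 ($133), total $346.
VCG payment = (others' best without Talus) − (others' welfare with Talus) = 346 − 317 = $29.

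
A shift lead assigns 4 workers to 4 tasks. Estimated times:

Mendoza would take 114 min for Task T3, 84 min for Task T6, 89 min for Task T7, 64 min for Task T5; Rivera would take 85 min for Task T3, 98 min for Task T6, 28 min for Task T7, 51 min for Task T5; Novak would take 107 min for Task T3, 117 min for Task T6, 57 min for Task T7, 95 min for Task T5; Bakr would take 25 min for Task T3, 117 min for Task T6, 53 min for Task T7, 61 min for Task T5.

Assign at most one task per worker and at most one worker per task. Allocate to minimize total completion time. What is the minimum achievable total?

Minimum total: 217 min

Optimal: Mendoza→Task T6 (84 min), Rivera→Task T5 (51 min), Novak→Task T7 (57 min), Bakr→Task T3 (25 min) — total 84+51+57+25 = 217 min.
Row-greedy (each worker in turn takes its cheapest remaining task) gives 316 min, worse by 99.
Next-best assignment: Mendoza→Task T6, Rivera→Task T7, Novak→Task T5, Bakr→Task T3 = 232 min.
Every other assignment is strictly worse.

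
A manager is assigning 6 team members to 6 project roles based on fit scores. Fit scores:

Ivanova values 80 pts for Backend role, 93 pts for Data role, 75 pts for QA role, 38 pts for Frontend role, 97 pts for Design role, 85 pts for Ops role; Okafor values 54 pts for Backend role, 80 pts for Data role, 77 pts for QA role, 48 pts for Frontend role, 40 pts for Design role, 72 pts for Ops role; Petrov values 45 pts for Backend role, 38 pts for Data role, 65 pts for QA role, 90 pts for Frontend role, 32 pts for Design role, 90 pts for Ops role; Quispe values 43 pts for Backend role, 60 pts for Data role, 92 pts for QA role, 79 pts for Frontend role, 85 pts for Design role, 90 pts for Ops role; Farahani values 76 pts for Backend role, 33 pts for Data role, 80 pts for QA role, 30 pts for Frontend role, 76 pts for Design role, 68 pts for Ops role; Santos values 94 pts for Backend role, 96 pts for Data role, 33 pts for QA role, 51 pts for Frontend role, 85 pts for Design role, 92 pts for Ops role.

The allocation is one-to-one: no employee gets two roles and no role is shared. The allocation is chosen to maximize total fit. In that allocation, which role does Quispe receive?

Quispe receives Ops role.

Optimal: Ivanova→Design role (97 pts), Okafor→Data role (80 pts), Petrov→Frontend role (90 pts), Quispe→Ops role (90 pts), Farahani→QA role (80 pts), Santos→Backend role (94 pts) — total 97+80+90+90+80+94 = 531 pts.
Quispe's own top role is QA role (92 pts), but forcing Quispe→QA role and reassigning the rest optimally gives only 527 pts — worse by 4.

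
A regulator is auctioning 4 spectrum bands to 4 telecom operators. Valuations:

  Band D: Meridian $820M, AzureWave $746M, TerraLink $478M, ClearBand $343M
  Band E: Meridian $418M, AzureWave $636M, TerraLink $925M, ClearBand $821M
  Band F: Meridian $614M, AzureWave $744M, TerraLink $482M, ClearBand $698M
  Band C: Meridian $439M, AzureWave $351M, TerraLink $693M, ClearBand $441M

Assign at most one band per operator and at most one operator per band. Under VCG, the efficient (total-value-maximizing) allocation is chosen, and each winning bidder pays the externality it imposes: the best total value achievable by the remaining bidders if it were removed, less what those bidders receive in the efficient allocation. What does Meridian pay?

Efficient allocation: Meridian→Band D ($820M), AzureWave→Band F ($744M), TerraLink→Band C ($693M), ClearBand→Band E ($821M); total welfare W = $3078M.
Meridian receives Band D at value $820M, so the others get W − 820 = $2258M.
Without Meridian: best allocation of the remaining 3 bidders over all 4 bands is AzureWave→Band D ($746M), TerraLink→Band E ($925M), ClearBand→Band F ($698M), total $2369M.
VCG payment = (others' best without Meridian) − (others' welfare with Meridian) = 2369 − 2258 = $111M.

Meridian pays $111M.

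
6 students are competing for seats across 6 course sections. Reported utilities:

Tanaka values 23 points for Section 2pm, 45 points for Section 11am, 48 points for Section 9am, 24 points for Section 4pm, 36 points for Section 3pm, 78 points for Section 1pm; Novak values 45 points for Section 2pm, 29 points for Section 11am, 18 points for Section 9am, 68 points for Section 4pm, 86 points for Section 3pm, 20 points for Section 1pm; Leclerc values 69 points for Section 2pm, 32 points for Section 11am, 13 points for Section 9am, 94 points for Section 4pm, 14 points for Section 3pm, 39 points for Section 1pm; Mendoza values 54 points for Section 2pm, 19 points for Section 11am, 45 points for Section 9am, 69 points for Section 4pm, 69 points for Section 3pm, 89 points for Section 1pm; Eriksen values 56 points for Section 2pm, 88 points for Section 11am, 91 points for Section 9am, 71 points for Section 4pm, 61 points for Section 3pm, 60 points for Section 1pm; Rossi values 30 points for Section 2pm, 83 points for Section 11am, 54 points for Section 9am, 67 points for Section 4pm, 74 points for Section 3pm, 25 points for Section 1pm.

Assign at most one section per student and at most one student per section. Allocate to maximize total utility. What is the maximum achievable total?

Max total: 486 points

Treat this as an assignment problem: match each student to one section.
Optimal: Tanaka→Section 1pm (78 points), Novak→Section 3pm (86 points), Leclerc→Section 4pm (94 points), Mendoza→Section 2pm (54 points), Eriksen→Section 9am (91 points), Rossi→Section 11am (83 points) — total 78+86+94+54+91+83 = 486 points.
Swapping Eriksen↔Rossi (Eriksen→Section 11am 88 points, Rossi→Section 9am 54 points) loses 32.
No other one-to-one assignment exceeds 486 points.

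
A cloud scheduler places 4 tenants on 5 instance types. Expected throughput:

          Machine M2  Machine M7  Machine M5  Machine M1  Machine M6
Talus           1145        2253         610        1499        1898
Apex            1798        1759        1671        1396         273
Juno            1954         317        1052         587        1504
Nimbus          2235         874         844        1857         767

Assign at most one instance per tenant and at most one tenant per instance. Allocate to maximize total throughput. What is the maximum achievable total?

Optimal: Talus→Machine M7 (2253 ops/s), Apex→Machine M5 (1671 ops/s), Juno→Machine M2 (1954 ops/s), Nimbus→Machine M1 (1857 ops/s) — total 2253+1671+1954+1857 = 7735 ops/s.
Max-entry greedy (repeatedly take the single best remaining cell) gives 7663 ops/s, worse by 72.

Maximum total: 7735 ops/s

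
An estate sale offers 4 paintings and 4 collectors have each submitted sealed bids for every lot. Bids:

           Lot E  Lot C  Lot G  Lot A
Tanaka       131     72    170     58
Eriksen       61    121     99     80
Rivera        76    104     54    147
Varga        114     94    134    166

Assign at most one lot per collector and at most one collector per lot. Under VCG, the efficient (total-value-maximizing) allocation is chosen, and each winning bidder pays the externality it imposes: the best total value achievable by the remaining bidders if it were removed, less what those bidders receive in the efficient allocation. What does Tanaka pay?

Tanaka pays $20.

Efficient allocation: Tanaka→Lot G ($170), Eriksen→Lot C ($121), Rivera→Lot A ($147), Varga→Lot E ($114); total welfare W = $552.
Tanaka receives Lot G at value $170, so the others get W − 170 = $382.
Without Tanaka: best allocation of the remaining 3 bidders over all 4 lots is Eriksen→Lot C ($121), Rivera→Lot A ($147), Varga→Lot G ($134), total $402.
VCG payment = (others' best without Tanaka) − (others' welfare with Tanaka) = 402 − 382 = $20.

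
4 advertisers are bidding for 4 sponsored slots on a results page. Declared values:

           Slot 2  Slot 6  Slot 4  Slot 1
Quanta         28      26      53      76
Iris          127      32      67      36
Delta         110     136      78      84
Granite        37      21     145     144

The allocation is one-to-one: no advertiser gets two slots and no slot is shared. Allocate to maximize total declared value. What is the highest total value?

Optimal: Quanta→Slot 1 ($76), Iris→Slot 2 ($127), Delta→Slot 6 ($136), Granite→Slot 4 ($145) — total 76+127+136+145 = $484.

Max total: $484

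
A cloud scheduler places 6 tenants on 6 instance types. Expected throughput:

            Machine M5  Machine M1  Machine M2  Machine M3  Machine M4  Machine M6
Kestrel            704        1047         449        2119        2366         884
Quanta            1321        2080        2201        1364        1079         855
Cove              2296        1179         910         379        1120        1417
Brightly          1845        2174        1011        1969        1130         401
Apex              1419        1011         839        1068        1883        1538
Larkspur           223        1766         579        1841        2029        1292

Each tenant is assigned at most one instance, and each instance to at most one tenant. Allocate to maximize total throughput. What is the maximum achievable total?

Treat this as an assignment problem: match each tenant to one instance.
Optimal: Kestrel→Machine M4 (2366 ops/s), Quanta→Machine M2 (2201 ops/s), Cove→Machine M5 (2296 ops/s), Brightly→Machine M1 (2174 ops/s), Apex→Machine M6 (1538 ops/s), Larkspur→Machine M3 (1841 ops/s) — total 2366+2201+2296+2174+1538+1841 = 12416 ops/s.
Column-greedy (each instance in turn goes to its best remaining tenant) gives 12357 ops/s, worse by 59.
Swapping Cove↔Quanta (Cove→Machine M2 910 ops/s, Quanta→Machine M5 1321 ops/s) loses 2266.
Checked against all permutations: 12416 ops/s is optimal.

Maximum total: 12416 ops/s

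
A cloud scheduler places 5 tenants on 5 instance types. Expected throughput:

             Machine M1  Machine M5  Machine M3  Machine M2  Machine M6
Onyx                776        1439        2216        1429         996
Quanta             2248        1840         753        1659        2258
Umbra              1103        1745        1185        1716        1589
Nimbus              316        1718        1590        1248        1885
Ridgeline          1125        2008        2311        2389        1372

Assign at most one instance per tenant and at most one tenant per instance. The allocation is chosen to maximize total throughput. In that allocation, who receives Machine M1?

Quanta receives Machine M1.

Treat this as an assignment problem: match each tenant to one instance.
Optimal: Onyx→Machine M3 (2216 ops/s), Quanta→Machine M1 (2248 ops/s), Umbra→Machine M5 (1745 ops/s), Nimbus→Machine M6 (1885 ops/s), Ridgeline→Machine M2 (2389 ops/s) — total 2216+2248+1745+1885+2389 = 10483 ops/s.
Swapping Ridgeline↔Onyx (Ridgeline→Machine M3 2311 ops/s, Onyx→Machine M2 1429 ops/s) loses 865.
Quanta's own top instance is Machine M6 (2258 ops/s), but forcing Quanta→Machine M6 and reassigning the rest optimally gives only 9684 ops/s — worse by 799.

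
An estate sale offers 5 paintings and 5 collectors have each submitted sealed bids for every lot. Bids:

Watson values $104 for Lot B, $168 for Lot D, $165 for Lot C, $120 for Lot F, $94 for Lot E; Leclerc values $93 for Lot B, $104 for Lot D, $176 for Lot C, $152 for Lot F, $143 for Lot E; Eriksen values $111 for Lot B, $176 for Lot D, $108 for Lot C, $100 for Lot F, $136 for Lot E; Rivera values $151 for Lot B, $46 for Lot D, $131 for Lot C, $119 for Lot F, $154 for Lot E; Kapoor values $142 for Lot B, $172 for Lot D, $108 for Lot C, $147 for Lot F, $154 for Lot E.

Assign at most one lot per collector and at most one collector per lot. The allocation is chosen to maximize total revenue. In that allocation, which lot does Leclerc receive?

Leclerc receives Lot F.

Treat this as an assignment problem: match each collector to one lot.
Optimal: Watson→Lot C ($165), Leclerc→Lot F ($152), Eriksen→Lot D ($176), Rivera→Lot B ($151), Kapoor→Lot E ($154) — total 165+152+176+151+154 = $798.
Column-greedy (each lot in turn goes to its best remaining collector) gives $744, worse by 54.
Next-best assignment: Watson→Lot C, Leclerc→Lot F, Eriksen→Lot D, Rivera→Lot E, Kapoor→Lot B = $789.
Leclerc's own top lot is Lot C ($176), but forcing Leclerc→Lot C and reassigning the rest optimally gives only $778 — worse by 20.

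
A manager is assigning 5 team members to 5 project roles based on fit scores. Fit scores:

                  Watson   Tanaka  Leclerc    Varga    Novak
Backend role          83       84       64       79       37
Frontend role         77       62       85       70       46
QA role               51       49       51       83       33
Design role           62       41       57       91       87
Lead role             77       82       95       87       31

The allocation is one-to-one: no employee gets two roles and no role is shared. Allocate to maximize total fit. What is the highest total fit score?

Maximum total: 426 pts

Treat this as an assignment problem: match each employee to one role.
Optimal: Watson→Frontend role (77 pts), Tanaka→Backend role (84 pts), Leclerc→Lead role (95 pts), Varga→QA role (83 pts), Novak→Design role (87 pts) — total 77+84+95+83+87 = 426 pts.
Next-best assignment: Watson→Backend role, Tanaka→Lead role, Leclerc→Frontend role, Varga→QA role, Novak→Design role = 420 pts.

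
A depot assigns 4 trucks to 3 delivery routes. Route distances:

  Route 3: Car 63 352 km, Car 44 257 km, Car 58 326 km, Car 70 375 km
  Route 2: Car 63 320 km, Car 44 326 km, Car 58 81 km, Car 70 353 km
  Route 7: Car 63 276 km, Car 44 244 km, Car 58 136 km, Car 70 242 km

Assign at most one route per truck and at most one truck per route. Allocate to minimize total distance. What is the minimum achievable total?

Min total: 580 km

Optimal: Car 44→Route 3 (257 km), Car 58→Route 2 (81 km), Car 70→Route 7 (242 km) — total 257+81+242 = 580 km.
Row-greedy (each truck in turn takes its cheapest remaining route) gives 614 km, worse by 34.
Swapping Car 44↔Car 58 (Car 44→Route 2 326 km, Car 58→Route 3 326 km) adds 314.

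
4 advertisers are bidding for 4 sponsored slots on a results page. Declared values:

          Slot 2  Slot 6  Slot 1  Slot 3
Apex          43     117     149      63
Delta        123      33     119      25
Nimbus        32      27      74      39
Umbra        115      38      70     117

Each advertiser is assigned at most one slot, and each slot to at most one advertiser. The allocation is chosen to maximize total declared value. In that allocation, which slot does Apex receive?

Optimal: Apex→Slot 6 ($117), Delta→Slot 2 ($123), Nimbus→Slot 1 ($74), Umbra→Slot 3 ($117) — total 117+123+74+117 = $431.
Max-entry greedy (repeatedly take the single best remaining cell) gives $416, worse by 15.
Apex's own top slot is Slot 1 ($149), but forcing Apex→Slot 1 and reassigning the rest optimally gives only $416 — worse by 15.

Apex receives Slot 6.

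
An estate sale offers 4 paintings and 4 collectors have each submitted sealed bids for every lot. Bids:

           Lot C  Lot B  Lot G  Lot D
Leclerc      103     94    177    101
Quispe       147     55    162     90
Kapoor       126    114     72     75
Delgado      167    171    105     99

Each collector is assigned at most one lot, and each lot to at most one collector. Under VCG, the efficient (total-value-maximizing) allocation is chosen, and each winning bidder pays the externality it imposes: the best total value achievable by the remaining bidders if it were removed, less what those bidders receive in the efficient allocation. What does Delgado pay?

Efficient allocation: Leclerc→Lot G ($177), Quispe→Lot C ($147), Kapoor→Lot D ($75), Delgado→Lot B ($171); total welfare W = $570.
Delgado receives Lot B at value $171, so the others get W − 171 = $399.
Without Delgado: best allocation of the remaining 3 bidders over all 4 lots is Leclerc→Lot G ($177), Quispe→Lot C ($147), Kapoor→Lot B ($114), total $438.
VCG payment = (others' best without Delgado) − (others' welfare with Delgado) = 438 − 399 = $39.

Delgado pays $39.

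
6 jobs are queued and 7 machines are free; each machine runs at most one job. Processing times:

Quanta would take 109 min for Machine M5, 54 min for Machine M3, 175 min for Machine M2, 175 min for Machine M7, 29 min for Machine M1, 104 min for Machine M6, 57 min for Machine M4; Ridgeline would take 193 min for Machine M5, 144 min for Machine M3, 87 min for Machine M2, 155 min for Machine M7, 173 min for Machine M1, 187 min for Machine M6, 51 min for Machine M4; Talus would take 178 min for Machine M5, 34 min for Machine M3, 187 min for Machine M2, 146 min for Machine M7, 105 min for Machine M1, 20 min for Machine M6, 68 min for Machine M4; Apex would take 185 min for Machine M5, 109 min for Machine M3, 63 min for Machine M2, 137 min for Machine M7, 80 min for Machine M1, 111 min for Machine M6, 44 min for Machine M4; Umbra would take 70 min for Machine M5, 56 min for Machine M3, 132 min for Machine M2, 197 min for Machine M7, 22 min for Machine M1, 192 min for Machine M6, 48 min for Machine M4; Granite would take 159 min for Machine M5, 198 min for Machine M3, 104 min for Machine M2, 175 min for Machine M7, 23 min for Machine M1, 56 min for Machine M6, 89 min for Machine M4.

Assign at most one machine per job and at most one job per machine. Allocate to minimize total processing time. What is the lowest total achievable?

Min total: 281 min

Treat this as an assignment problem: match each job to one machine.
Optimal: Quanta→Machine M3 (54 min), Ridgeline→Machine M4 (51 min), Talus→Machine M6 (20 min), Apex→Machine M2 (63 min), Umbra→Machine M5 (70 min), Granite→Machine M1 (23 min) — total 54+51+20+63+70+23 = 281 min.
No other one-to-one assignment undercuts 281 min.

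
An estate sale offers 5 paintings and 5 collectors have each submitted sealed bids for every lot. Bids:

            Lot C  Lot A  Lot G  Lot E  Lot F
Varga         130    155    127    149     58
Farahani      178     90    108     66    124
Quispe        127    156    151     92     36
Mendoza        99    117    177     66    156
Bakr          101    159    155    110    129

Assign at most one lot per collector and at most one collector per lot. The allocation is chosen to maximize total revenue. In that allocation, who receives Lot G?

This is the linear assignment problem.
Optimal: Varga→Lot E ($149), Farahani→Lot C ($178), Quispe→Lot A ($156), Mendoza→Lot F ($156), Bakr→Lot G ($155) — total 149+178+156+156+155 = $794.
Column-greedy (each lot in turn goes to its best remaining collector) gives $699, worse by 95.
Next-best assignment: Varga→Lot E, Farahani→Lot C, Quispe→Lot G, Mendoza→Lot F, Bakr→Lot A = $793.
Bakr's own top lot is Lot A ($159), but forcing Bakr→Lot A and reassigning the rest optimally gives only $793 — worse by 1.

Bakr receives Lot G.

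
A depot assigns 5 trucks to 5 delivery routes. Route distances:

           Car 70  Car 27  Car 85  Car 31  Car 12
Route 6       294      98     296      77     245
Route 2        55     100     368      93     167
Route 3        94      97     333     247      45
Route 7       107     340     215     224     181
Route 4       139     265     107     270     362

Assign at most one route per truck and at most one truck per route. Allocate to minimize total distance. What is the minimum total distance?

Minimum total: 436 km

Optimal: Car 70→Route 7 (107 km), Car 27→Route 2 (100 km), Car 85→Route 4 (107 km), Car 31→Route 6 (77 km), Car 12→Route 3 (45 km) — total 107+100+107+77+45 = 436 km.
Row-greedy (each truck in turn takes its cheapest remaining route) gives 517 km, worse by 81.
Next-best assignment: Car 70→Route 7, Car 27→Route 6, Car 85→Route 4, Car 31→Route 2, Car 12→Route 3 = 450 km.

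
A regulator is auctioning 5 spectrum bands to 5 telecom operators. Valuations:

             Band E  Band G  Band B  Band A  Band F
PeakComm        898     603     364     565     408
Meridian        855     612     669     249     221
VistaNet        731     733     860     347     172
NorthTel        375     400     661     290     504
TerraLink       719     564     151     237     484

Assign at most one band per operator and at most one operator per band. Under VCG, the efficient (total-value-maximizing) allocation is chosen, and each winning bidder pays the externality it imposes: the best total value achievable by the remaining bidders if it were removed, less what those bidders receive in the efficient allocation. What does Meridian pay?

Meridian pays $333M.

Efficient allocation: PeakComm→Band A ($565M), Meridian→Band E ($855M), VistaNet→Band B ($860M), NorthTel→Band F ($504M), TerraLink→Band G ($564M); total welfare W = $3348M.
Meridian receives Band E at value $855M, so the others get W − 855 = $2493M.
Without Meridian: best allocation of the remaining 4 bidders over all 5 bands is PeakComm→Band E ($898M), VistaNet→Band B ($860M), NorthTel→Band F ($504M), TerraLink→Band G ($564M), total $2826M.
VCG payment = (others' best without Meridian) − (others' welfare with Meridian) = 2826 − 2493 = $333M.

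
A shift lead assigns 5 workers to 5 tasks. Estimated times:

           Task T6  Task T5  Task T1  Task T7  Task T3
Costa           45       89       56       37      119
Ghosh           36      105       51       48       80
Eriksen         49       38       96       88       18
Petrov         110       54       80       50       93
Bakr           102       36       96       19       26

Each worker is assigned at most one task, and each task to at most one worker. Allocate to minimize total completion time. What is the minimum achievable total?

Minimum total: 183 min

Optimal: Costa→Task T1 (56 min), Ghosh→Task T6 (36 min), Eriksen→Task T3 (18 min), Petrov→Task T5 (54 min), Bakr→Task T7 (19 min) — total 56+36+18+54+19 = 183 min.
Column-greedy (each task in turn goes to its cheapest remaining worker) gives 196 min, worse by 13.
Next-best assignment: Costa→Task T6, Ghosh→Task T1, Eriksen→Task T3, Petrov→Task T5, Bakr→Task T7 = 187 min.
Checked against all permutations: 183 min is optimal.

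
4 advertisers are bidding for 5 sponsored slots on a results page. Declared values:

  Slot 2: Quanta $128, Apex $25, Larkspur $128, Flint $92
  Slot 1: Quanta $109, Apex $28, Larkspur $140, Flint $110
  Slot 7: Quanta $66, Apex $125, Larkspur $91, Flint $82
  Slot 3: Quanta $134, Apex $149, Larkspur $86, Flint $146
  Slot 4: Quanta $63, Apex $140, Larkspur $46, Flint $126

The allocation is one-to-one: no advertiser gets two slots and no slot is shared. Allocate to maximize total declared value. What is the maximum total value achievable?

Maximum total: $554

Optimal: Quanta→Slot 2 ($128), Apex→Slot 4 ($140), Larkspur→Slot 1 ($140), Flint→Slot 3 ($146) — total 128+140+140+146 = $554.
Column-greedy (each slot in turn goes to its best remaining advertiser) gives $539, worse by 15.
Every other assignment is strictly worse.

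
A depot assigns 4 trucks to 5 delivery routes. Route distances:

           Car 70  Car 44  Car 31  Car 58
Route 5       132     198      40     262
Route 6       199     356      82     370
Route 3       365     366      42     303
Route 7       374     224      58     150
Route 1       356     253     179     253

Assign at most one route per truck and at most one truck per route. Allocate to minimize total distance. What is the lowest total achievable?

Min total: 577 km

This is a one-to-one assignment (minimum-cost bipartite matching).
Optimal: Car 70→Route 5 (132 km), Car 44→Route 1 (253 km), Car 31→Route 3 (42 km), Car 58→Route 7 (150 km) — total 132+253+42+150 = 577 km.
Column-greedy (each route in turn goes to its cheapest remaining truck) gives 766 km, worse by 189.
Next-best assignment: Car 70→Route 6, Car 44→Route 5, Car 31→Route 3, Car 58→Route 7 = 589 km.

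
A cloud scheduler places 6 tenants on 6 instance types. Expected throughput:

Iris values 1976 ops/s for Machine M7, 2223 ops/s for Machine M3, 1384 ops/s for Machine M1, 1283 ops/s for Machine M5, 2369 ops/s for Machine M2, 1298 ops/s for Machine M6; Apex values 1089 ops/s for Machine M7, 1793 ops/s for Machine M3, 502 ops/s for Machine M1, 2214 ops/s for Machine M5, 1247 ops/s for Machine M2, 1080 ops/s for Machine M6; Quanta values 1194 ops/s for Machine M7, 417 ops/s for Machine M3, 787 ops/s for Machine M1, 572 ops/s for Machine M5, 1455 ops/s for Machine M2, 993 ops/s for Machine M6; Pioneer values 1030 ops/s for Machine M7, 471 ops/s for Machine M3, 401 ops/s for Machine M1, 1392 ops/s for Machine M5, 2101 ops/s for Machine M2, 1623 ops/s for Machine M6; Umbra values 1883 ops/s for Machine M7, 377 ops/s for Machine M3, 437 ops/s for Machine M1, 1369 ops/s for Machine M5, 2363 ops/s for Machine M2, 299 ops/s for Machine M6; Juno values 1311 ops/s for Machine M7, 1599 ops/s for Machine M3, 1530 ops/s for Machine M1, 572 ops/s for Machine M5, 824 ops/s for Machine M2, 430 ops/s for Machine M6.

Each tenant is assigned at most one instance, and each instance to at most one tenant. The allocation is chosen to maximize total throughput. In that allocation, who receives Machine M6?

This is the linear assignment problem.
Optimal: Iris→Machine M3 (2223 ops/s), Apex→Machine M5 (2214 ops/s), Quanta→Machine M7 (1194 ops/s), Pioneer→Machine M6 (1623 ops/s), Umbra→Machine M2 (2363 ops/s), Juno→Machine M1 (1530 ops/s) — total 2223+2214+1194+1623+2363+1530 = 11147 ops/s.
Row-greedy (each tenant in turn takes its best remaining instance) gives 9436 ops/s, worse by 1711.
Pioneer's own top instance is Machine M2 (2101 ops/s), but forcing Pioneer→Machine M2 and reassigning the rest optimally gives only 10944 ops/s — worse by 203.

Pioneer receives Machine M6.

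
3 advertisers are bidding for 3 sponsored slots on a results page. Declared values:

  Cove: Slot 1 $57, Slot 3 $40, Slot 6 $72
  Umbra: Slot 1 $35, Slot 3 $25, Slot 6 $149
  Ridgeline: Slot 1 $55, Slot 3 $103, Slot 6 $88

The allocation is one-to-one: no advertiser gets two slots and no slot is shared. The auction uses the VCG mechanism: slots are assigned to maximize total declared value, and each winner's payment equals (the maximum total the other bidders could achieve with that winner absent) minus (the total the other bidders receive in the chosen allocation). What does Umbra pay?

Umbra pays $15.

Efficient allocation: Cove→Slot 1 ($57), Umbra→Slot 6 ($149), Ridgeline→Slot 3 ($103); total welfare W = $309.
Umbra receives Slot 6 at value $149, so the others get W − 149 = $160.
Without Umbra: best allocation of the remaining 2 bidders over all 3 slots is Cove→Slot 6 ($72), Ridgeline→Slot 3 ($103), total $175.
VCG payment = (others' best without Umbra) − (others' welfare with Umbra) = 175 − 160 = $15.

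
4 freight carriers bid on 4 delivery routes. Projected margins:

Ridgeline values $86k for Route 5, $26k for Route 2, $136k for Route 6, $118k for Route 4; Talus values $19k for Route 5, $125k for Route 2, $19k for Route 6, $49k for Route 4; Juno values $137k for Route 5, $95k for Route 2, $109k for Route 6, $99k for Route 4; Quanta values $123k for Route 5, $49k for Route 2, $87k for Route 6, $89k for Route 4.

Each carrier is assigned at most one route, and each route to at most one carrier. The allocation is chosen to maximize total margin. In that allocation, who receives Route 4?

Optimal: Ridgeline→Route 6 ($136k), Talus→Route 2 ($125k), Juno→Route 5 ($137k), Quanta→Route 4 ($89k) — total 136+125+137+89 = $487k.
Quanta's own top route is Route 5 ($123k), but forcing Quanta→Route 5 and reassigning the rest optimally gives only $483k — worse by 4.

Quanta receives Route 4.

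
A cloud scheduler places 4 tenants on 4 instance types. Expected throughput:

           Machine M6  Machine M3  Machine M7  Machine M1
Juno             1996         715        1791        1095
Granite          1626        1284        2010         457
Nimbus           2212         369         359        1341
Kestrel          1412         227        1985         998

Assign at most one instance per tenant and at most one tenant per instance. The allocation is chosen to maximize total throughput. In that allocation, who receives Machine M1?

This is a one-to-one assignment (maximum-weight bipartite matching).
Optimal: Juno→Machine M6 (1996 ops/s), Granite→Machine M3 (1284 ops/s), Nimbus→Machine M1 (1341 ops/s), Kestrel→Machine M7 (1985 ops/s) — total 1996+1284+1341+1985 = 6606 ops/s.
Max-entry greedy (repeatedly take the single best remaining cell) gives 5544 ops/s, worse by 1062.
No other one-to-one assignment exceeds 6606 ops/s.
Nimbus's own top instance is Machine M6 (2212 ops/s), but forcing Nimbus→Machine M6 and reassigning the rest optimally gives only 6576 ops/s — worse by 30.

Nimbus receives Machine M1.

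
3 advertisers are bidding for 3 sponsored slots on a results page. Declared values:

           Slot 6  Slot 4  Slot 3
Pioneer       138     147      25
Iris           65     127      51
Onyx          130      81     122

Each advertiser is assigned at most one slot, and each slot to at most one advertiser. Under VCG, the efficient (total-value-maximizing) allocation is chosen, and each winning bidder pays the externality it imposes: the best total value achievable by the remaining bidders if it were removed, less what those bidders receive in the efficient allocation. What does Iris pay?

Iris pays $17.

Efficient allocation: Pioneer→Slot 6 ($138), Iris→Slot 4 ($127), Onyx→Slot 3 ($122); total welfare W = $387.
Iris receives Slot 4 at value $127, so the others get W − 127 = $260.
Without Iris: best allocation of the remaining 2 bidders over all 3 slots is Pioneer→Slot 4 ($147), Onyx→Slot 6 ($130), total $277.
VCG payment = (others' best without Iris) − (others' welfare with Iris) = 277 − 260 = $17.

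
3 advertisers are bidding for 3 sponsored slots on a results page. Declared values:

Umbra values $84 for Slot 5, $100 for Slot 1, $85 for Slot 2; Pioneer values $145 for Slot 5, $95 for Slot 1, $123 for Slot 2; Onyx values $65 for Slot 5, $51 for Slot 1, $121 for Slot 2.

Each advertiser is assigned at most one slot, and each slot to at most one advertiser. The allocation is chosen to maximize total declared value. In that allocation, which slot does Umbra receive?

Umbra receives Slot 1.

Treat this as an assignment problem: match each advertiser to one slot.
Optimal: Umbra→Slot 1 ($100), Pioneer→Slot 5 ($145), Onyx→Slot 2 ($121) — total 100+145+121 = $366.
Next-best assignment: Umbra→Slot 5, Pioneer→Slot 1, Onyx→Slot 2 = $300.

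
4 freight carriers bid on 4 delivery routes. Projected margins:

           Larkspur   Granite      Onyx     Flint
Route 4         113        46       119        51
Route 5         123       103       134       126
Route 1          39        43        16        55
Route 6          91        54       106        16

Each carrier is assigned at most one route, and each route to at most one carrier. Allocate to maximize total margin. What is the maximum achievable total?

Maximum total: $388k

Optimal: Larkspur→Route 4 ($113k), Granite→Route 1 ($43k), Onyx→Route 6 ($106k), Flint→Route 5 ($126k) — total 113+43+106+126 = $388k.
Max-entry greedy (repeatedly take the single best remaining cell) gives $356k, worse by 32.
Swapping Granite↔Onyx (Granite→Route 6 $54k, Onyx→Route 1 $16k) loses 79.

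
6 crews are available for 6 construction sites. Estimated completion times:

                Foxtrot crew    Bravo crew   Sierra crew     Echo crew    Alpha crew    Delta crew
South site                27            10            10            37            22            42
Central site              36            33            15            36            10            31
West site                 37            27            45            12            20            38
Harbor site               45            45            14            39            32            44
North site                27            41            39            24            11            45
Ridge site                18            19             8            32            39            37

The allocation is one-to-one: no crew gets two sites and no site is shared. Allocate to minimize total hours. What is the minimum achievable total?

Minimum total: 96 hours

Optimal: Foxtrot crew→Ridge site (18 hours), Bravo crew→South site (10 hours), Sierra crew→Harbor site (14 hours), Echo crew→West site (12 hours), Alpha crew→North site (11 hours), Delta crew→Central site (31 hours) — total 18+10+14+12+11+31 = 96 hours.
Min-entry greedy (repeatedly take the single cheapest remaining cell) gives 111 hours, worse by 15.
Swapping Alpha crew↔Delta crew (Alpha crew→Central site 10 hours, Delta crew→North site 45 hours) adds 13.
Every other assignment is strictly worse.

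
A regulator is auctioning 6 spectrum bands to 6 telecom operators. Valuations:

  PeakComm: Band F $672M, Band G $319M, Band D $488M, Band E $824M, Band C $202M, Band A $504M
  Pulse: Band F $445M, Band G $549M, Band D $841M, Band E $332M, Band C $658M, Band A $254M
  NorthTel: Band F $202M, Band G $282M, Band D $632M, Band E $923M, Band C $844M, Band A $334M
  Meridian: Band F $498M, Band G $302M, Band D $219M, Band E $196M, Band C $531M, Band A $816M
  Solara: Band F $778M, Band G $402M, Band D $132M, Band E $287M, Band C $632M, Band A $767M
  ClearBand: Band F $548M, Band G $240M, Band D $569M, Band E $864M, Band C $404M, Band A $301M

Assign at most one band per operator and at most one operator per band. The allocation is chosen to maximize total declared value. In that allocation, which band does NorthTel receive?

This is the linear assignment problem.
Optimal: PeakComm→Band G ($319M), Pulse→Band D ($841M), NorthTel→Band C ($844M), Meridian→Band A ($816M), Solara→Band F ($778M), ClearBand→Band E ($864M) — total 319+841+844+816+778+864 = $4462M.
Max-entry greedy (repeatedly take the single best remaining cell) gives $4081M, worse by 381.
No other one-to-one assignment exceeds $4462M.
NorthTel's own top band is Band E ($923M), but forcing NorthTel→Band E and reassigning the rest optimally gives only $4161M — worse by 301.

NorthTel receives Band C.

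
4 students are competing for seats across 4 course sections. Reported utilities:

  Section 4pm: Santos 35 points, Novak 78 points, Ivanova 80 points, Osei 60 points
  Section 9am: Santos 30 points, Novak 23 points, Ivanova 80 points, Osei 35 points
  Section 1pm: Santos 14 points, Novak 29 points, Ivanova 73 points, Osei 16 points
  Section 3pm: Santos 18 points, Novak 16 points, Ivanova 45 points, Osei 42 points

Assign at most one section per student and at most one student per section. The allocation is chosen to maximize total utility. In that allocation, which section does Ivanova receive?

This is the linear assignment problem.
Optimal: Santos→Section 9am (30 points), Novak→Section 4pm (78 points), Ivanova→Section 1pm (73 points), Osei→Section 3pm (42 points) — total 30+78+73+42 = 223 points.
Swapping Ivanova↔Osei (Ivanova→Section 3pm 45 points, Osei→Section 1pm 16 points) loses 54.
Every other assignment is strictly worse.
Ivanova's own top section is Section 4pm (80 points), but forcing Ivanova→Section 4pm and reassigning the rest optimally gives only 181 points — worse by 42.

Ivanova receives Section 1pm.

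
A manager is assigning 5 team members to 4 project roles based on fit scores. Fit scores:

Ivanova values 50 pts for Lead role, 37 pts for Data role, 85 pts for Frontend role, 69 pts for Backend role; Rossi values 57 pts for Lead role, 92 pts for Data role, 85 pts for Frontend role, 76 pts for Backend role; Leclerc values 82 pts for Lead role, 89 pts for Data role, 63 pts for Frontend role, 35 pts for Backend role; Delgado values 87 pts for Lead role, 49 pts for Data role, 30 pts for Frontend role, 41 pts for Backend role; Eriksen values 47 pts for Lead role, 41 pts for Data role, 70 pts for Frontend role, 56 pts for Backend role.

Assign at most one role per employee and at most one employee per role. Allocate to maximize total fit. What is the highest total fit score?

Optimal: Delgado→Lead role (87 pts), Leclerc→Data role (89 pts), Ivanova→Frontend role (85 pts), Rossi→Backend role (76 pts) — total 87+89+85+76 = 337 pts.
Max-entry greedy (repeatedly take the single best remaining cell) gives 320 pts, worse by 17.
Swapping Leclerc↔Ivanova (Leclerc→Frontend role 63 pts, Ivanova→Data role 37 pts) loses 74.
Checked against all permutations: 337 pts is optimal.

Maximum total: 337 pts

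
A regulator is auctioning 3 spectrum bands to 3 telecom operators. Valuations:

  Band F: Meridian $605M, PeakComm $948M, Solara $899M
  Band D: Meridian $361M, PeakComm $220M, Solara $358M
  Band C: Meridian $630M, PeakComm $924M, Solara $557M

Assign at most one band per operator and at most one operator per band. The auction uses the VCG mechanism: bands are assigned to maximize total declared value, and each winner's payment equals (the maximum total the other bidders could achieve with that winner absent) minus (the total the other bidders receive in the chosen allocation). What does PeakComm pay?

PeakComm pays $269M.

Efficient allocation: Meridian→Band D ($361M), PeakComm→Band C ($924M), Solara→Band F ($899M); total welfare W = $2184M.
PeakComm receives Band C at value $924M, so the others get W − 924 = $1260M.
Without PeakComm: best allocation of the remaining 2 bidders over all 3 bands is Meridian→Band C ($630M), Solara→Band F ($899M), total $1529M.
VCG payment = (others' best without PeakComm) − (others' welfare with PeakComm) = 1529 − 1260 = $269M.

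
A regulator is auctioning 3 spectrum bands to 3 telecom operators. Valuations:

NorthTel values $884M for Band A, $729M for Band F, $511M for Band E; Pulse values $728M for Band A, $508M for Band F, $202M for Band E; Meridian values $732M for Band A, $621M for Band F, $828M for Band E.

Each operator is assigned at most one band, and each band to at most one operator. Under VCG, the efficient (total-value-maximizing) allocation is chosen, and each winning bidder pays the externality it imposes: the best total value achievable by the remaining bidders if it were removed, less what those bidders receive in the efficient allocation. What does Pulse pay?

Pulse pays $155M.

Efficient allocation: NorthTel→Band F ($729M), Pulse→Band A ($728M), Meridian→Band E ($828M); total welfare W = $2285M.
Pulse receives Band A at value $728M, so the others get W − 728 = $1557M.
Without Pulse: best allocation of the remaining 2 bidders over all 3 bands is NorthTel→Band A ($884M), Meridian→Band E ($828M), total $1712M.
VCG payment = (others' best without Pulse) − (others' welfare with Pulse) = 1712 − 1557 = $155M.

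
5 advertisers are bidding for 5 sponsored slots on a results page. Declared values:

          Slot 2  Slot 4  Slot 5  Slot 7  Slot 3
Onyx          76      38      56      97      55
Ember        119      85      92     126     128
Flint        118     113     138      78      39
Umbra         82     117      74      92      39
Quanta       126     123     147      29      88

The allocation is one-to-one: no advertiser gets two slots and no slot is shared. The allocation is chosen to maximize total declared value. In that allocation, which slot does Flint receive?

Optimal: Onyx→Slot 7 ($97), Ember→Slot 3 ($128), Flint→Slot 2 ($118), Umbra→Slot 4 ($117), Quanta→Slot 5 ($147) — total 97+128+118+117+147 = $607.
Column-greedy (each slot in turn goes to its best remaining advertiser) gives $562, worse by 45.
Next-best assignment: Onyx→Slot 7, Ember→Slot 3, Flint→Slot 5, Umbra→Slot 4, Quanta→Slot 2 = $606.
Checked against all permutations: $607 is optimal.
Flint's own top slot is Slot 5 ($138), but forcing Flint→Slot 5 and reassigning the rest optimally gives only $606 — worse by 1.

Flint receives Slot 2.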